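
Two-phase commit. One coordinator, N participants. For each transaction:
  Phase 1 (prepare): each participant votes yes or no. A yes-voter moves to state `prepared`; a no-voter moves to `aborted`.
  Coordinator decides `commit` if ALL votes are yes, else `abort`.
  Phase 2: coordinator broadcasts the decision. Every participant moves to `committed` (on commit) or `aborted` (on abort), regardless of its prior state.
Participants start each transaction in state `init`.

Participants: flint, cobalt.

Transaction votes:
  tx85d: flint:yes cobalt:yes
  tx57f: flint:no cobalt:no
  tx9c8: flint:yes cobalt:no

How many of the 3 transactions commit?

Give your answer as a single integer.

tx85d: all yes -> commit (commits=1)
tx57f: no from flint, cobalt -> abort (commits=1)
tx9c8: no from cobalt -> abort (commits=1)

Answer: 1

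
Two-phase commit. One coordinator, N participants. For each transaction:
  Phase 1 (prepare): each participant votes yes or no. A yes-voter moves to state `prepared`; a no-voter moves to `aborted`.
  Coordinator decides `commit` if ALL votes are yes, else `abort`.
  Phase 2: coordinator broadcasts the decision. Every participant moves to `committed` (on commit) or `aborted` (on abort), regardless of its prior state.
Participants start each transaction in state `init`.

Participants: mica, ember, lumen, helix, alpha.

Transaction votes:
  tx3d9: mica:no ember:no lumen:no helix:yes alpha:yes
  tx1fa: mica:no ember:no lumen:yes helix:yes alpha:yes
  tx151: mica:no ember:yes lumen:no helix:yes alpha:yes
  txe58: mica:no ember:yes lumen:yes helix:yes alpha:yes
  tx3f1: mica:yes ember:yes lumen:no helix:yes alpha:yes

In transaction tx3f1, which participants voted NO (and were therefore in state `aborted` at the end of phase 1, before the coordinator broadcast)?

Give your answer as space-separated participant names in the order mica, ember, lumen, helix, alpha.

Answer: lumen

Derivation:
Txn tx3f1 phase 1: mica yes -> prepared; ember yes -> prepared; lumen no -> aborted; helix yes -> prepared; alpha yes -> prepared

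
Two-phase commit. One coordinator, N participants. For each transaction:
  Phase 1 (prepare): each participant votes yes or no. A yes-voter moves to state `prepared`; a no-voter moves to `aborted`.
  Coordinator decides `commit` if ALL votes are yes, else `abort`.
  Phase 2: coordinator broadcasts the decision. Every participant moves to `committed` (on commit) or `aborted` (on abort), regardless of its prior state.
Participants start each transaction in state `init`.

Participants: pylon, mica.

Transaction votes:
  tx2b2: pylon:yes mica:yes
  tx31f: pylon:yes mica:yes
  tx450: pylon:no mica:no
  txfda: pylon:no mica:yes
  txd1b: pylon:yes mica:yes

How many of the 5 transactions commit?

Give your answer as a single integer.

tx2b2: all yes -> commit (commits=1)
tx31f: all yes -> commit (commits=2)
tx450: no from pylon, mica -> abort (commits=2)
txfda: no from pylon -> abort (commits=2)
txd1b: all yes -> commit (commits=3)

Answer: 3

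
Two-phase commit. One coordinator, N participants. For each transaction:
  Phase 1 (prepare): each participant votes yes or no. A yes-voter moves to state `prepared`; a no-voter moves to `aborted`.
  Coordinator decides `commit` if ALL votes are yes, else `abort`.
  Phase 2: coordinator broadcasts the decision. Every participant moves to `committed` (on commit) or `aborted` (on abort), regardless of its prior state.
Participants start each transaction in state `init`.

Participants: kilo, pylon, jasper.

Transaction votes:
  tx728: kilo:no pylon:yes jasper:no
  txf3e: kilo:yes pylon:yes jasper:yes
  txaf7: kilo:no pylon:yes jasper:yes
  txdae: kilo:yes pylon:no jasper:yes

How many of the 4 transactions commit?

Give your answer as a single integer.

Answer: 1

Derivation:
tx728: no from kilo, jasper -> abort (commits=0)
txf3e: all yes -> commit (commits=1)
txaf7: no from kilo -> abort (commits=1)
txdae: no from pylon -> abort (commits=1)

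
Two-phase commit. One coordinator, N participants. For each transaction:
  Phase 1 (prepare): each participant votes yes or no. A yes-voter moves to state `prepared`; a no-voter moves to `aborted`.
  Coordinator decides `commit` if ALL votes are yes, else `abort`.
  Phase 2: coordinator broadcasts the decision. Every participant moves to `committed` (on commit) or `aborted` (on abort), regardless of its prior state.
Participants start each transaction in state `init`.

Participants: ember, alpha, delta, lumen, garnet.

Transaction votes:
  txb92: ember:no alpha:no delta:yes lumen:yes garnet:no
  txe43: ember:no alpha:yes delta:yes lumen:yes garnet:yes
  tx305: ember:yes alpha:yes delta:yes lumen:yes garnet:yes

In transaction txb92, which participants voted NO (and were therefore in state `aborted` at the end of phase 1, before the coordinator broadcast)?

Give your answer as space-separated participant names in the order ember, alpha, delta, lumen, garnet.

Txn txb92 phase 1: ember no -> aborted; alpha no -> aborted; delta yes -> prepared; lumen yes -> prepared; garnet no -> aborted

Answer: ember alpha garnet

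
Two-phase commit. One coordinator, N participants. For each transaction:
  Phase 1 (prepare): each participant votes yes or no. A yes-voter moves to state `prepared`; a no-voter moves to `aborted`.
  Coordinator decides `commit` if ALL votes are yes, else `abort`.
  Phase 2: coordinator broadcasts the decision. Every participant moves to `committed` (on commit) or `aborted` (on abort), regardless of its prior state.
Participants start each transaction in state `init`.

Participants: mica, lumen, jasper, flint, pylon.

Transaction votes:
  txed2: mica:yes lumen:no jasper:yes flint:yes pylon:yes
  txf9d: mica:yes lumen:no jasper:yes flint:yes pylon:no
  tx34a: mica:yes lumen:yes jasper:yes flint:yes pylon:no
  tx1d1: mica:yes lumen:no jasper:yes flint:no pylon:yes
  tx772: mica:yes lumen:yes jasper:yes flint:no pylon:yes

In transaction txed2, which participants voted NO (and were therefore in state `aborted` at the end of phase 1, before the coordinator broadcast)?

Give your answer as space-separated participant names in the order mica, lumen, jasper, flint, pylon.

Txn txed2 phase 1: mica yes -> prepared; lumen no -> aborted; jasper yes -> prepared; flint yes -> prepared; pylon yes -> prepared

Answer: lumen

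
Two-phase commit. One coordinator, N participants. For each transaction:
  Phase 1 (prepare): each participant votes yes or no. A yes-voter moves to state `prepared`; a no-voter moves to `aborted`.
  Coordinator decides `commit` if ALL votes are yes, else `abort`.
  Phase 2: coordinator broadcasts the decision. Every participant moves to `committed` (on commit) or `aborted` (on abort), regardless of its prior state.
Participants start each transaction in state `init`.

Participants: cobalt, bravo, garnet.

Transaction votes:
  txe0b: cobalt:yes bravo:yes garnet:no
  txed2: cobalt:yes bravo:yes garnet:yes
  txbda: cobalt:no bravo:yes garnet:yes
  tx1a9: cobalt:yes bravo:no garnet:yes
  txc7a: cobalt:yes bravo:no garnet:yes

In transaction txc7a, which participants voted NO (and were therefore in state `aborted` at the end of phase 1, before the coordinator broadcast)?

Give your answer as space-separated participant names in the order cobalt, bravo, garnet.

Answer: bravo

Derivation:
Txn txc7a phase 1: cobalt yes -> prepared; bravo no -> aborted; garnet yes -> prepared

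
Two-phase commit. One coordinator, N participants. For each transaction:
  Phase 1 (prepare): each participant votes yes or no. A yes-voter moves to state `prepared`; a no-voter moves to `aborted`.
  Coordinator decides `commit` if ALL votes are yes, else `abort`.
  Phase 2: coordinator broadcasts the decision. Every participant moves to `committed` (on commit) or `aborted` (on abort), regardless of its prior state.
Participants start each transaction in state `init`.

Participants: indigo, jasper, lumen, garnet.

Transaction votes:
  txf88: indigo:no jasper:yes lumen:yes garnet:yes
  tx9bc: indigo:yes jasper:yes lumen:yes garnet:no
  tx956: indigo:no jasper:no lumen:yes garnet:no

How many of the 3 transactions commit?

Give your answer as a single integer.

txf88: no from indigo -> abort (commits=0)
tx9bc: no from garnet -> abort (commits=0)
tx956: no from indigo, jasper, garnet -> abort (commits=0)

Answer: 0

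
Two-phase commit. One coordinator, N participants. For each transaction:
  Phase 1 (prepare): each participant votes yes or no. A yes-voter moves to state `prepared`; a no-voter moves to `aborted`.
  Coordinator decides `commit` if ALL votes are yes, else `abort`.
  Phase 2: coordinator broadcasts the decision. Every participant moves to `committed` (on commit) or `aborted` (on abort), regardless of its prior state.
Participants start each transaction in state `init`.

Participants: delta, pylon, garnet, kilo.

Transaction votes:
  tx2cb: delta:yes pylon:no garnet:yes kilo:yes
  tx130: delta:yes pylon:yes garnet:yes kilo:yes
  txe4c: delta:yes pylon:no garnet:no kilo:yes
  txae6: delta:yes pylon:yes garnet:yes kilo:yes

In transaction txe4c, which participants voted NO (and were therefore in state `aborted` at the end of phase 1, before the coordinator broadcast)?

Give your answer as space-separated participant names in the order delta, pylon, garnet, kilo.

Txn txe4c phase 1: delta yes -> prepared; pylon no -> aborted; garnet no -> aborted; kilo yes -> prepared

Answer: pylon garnet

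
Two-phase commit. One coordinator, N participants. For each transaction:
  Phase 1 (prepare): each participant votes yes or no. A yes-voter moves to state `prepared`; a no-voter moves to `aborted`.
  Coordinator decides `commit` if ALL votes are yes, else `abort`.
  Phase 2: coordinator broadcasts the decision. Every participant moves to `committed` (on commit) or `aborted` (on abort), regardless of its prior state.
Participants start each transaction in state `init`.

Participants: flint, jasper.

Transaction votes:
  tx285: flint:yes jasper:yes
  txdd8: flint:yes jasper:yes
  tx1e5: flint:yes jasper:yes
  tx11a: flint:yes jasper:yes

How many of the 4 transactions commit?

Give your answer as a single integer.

Answer: 4

Derivation:
tx285: all yes -> commit (commits=1)
txdd8: all yes -> commit (commits=2)
tx1e5: all yes -> commit (commits=3)
tx11a: all yes -> commit (commits=4)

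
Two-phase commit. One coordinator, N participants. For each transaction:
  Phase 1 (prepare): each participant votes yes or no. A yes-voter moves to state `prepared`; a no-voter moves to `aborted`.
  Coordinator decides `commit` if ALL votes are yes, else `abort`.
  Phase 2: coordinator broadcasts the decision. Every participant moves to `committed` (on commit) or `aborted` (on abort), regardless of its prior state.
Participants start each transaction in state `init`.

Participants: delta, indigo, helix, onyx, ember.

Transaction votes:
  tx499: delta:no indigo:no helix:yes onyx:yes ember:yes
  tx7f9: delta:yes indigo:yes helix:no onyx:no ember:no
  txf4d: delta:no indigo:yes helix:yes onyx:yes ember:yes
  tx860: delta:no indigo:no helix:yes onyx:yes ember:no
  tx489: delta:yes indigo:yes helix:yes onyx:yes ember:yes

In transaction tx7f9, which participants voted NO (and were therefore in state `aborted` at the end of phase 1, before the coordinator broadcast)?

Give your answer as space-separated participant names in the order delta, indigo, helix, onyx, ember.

Txn tx7f9 phase 1: delta yes -> prepared; indigo yes -> prepared; helix no -> aborted; onyx no -> aborted; ember no -> aborted

Answer: helix onyx ember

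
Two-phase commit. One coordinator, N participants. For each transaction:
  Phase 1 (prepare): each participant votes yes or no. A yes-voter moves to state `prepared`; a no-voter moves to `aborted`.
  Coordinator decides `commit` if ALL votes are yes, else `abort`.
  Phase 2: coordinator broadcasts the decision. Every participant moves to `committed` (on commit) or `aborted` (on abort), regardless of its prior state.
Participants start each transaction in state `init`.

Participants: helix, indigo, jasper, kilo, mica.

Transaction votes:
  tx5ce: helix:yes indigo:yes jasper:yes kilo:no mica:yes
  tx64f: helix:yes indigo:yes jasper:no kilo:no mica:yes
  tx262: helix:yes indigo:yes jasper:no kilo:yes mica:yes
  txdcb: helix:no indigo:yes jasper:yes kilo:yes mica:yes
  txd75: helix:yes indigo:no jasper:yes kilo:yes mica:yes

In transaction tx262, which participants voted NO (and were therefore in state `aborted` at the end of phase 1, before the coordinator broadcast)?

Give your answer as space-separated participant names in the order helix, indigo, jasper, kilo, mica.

Answer: jasper

Derivation:
Txn tx262 phase 1: helix yes -> prepared; indigo yes -> prepared; jasper no -> aborted; kilo yes -> prepared; mica yes -> prepared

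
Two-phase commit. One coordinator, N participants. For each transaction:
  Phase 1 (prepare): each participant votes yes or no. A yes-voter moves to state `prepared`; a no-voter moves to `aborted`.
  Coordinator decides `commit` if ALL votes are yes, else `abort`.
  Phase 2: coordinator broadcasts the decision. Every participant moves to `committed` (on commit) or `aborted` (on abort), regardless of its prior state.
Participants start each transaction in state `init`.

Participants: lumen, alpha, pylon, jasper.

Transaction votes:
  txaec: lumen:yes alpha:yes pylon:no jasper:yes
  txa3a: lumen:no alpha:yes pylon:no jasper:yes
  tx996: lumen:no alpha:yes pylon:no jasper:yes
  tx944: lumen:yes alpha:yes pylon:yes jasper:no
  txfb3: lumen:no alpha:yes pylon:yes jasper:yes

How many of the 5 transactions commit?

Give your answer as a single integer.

Answer: 0

Derivation:
txaec: no from pylon -> abort (commits=0)
txa3a: no from lumen, pylon -> abort (commits=0)
tx996: no from lumen, pylon -> abort (commits=0)
tx944: no from jasper -> abort (commits=0)
txfb3: no from lumen -> abort (commits=0)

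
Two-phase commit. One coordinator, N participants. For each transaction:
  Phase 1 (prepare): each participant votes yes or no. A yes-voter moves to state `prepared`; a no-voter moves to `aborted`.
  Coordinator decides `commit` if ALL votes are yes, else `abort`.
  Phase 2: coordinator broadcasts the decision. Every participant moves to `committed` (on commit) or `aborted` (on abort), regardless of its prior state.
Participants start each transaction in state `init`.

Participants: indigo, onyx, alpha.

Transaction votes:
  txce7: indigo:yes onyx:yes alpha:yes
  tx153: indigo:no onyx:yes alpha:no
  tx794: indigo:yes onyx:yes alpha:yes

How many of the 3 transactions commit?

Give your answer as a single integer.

Answer: 2

Derivation:
txce7: all yes -> commit (commits=1)
tx153: no from indigo, alpha -> abort (commits=1)
tx794: all yes -> commit (commits=2)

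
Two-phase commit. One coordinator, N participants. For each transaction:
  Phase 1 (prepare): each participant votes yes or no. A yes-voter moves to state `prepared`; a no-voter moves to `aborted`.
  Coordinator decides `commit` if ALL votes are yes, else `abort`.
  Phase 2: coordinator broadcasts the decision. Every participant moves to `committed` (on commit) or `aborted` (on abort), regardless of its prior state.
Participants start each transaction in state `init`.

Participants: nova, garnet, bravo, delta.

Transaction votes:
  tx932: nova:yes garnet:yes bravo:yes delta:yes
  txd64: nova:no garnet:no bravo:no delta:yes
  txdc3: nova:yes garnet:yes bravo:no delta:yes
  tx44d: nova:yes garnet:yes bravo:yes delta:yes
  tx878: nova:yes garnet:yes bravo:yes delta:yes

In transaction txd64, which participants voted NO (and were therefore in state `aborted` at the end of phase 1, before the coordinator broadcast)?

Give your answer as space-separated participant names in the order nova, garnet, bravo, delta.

Txn txd64 phase 1: nova no -> aborted; garnet no -> aborted; bravo no -> aborted; delta yes -> prepared

Answer: nova garnet bravo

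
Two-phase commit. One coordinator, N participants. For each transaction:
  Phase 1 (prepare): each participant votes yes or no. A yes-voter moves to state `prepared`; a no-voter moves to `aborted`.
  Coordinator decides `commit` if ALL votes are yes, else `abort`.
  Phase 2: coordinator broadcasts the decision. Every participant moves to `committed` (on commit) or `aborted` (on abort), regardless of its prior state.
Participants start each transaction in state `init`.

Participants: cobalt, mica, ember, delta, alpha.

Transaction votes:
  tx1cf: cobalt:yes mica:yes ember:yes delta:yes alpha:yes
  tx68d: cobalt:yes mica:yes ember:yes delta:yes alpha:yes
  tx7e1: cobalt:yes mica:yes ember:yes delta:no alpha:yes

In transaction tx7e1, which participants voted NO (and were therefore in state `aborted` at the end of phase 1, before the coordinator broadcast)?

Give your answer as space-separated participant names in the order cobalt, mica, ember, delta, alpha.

Txn tx7e1 phase 1: cobalt yes -> prepared; mica yes -> prepared; ember yes -> prepared; delta no -> aborted; alpha yes -> prepared

Answer: delta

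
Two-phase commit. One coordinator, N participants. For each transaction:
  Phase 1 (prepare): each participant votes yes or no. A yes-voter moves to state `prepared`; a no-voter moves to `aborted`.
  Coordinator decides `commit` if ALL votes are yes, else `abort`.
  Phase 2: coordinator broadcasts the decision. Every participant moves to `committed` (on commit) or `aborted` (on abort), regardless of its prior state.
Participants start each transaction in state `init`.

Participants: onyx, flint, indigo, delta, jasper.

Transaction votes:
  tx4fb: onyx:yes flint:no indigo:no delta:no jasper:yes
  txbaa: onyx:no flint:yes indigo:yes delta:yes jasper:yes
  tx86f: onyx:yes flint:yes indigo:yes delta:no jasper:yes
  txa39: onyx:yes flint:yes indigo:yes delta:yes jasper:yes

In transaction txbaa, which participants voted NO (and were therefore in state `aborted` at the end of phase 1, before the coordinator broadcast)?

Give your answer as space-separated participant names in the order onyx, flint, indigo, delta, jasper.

Answer: onyx

Derivation:
Txn txbaa phase 1: onyx no -> aborted; flint yes -> prepared; indigo yes -> prepared; delta yes -> prepared; jasper yes -> prepared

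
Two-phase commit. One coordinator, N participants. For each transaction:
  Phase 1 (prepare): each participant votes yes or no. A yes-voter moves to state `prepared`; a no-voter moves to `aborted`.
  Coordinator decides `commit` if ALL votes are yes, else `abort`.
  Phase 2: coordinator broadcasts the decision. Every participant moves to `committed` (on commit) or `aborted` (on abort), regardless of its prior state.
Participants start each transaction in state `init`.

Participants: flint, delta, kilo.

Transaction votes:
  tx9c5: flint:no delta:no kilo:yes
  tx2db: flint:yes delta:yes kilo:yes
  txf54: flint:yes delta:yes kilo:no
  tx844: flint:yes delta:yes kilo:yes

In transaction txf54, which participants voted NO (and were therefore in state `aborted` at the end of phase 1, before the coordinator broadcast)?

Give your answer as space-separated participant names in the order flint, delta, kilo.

Txn txf54 phase 1: flint yes -> prepared; delta yes -> prepared; kilo no -> aborted

Answer: kilo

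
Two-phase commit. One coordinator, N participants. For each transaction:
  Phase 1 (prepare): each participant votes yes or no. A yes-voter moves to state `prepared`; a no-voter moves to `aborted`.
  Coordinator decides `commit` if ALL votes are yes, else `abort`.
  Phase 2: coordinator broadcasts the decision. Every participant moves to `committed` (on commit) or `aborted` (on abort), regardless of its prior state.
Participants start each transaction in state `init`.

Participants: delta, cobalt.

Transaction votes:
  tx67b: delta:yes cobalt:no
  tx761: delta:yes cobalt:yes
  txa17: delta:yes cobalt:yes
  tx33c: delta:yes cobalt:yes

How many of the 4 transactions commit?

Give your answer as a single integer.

Answer: 3

Derivation:
tx67b: no from cobalt -> abort (commits=0)
tx761: all yes -> commit (commits=1)
txa17: all yes -> commit (commits=2)
tx33c: all yes -> commit (commits=3)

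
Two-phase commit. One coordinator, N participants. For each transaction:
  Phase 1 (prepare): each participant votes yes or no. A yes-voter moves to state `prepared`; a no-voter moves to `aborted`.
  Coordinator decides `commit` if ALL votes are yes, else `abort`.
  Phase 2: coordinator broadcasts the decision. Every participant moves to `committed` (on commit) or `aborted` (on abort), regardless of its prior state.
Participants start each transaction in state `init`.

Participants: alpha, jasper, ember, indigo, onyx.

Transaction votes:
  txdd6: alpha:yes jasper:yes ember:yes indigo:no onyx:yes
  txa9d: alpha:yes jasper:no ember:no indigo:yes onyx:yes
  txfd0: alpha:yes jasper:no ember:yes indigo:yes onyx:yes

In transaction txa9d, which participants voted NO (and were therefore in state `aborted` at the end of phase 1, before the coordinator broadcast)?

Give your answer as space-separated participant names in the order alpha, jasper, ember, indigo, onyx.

Txn txa9d phase 1: alpha yes -> prepared; jasper no -> aborted; ember no -> aborted; indigo yes -> prepared; onyx yes -> prepared

Answer: jasper ember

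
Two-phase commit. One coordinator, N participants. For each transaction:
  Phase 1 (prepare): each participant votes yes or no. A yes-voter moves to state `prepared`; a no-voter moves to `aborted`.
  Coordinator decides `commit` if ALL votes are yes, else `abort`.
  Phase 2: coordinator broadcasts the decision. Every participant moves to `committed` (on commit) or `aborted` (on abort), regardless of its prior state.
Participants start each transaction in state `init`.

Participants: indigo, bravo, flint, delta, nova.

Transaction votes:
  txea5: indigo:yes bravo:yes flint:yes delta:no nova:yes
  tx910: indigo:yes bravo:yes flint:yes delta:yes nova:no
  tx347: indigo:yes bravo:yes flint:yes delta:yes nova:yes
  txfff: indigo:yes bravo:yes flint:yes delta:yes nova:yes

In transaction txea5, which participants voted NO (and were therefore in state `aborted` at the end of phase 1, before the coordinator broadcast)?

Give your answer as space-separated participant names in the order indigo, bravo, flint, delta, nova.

Answer: delta

Derivation:
Txn txea5 phase 1: indigo yes -> prepared; bravo yes -> prepared; flint yes -> prepared; delta no -> aborted; nova yes -> prepared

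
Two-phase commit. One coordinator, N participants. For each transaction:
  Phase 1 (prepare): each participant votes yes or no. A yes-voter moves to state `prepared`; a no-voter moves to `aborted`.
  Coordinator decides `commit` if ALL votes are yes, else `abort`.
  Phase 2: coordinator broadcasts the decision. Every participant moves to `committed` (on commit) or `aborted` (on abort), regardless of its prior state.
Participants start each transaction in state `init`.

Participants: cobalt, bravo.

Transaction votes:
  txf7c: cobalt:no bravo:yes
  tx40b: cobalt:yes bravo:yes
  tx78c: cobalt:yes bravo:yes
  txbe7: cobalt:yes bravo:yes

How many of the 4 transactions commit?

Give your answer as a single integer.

txf7c: no from cobalt -> abort (commits=0)
tx40b: all yes -> commit (commits=1)
tx78c: all yes -> commit (commits=2)
txbe7: all yes -> commit (commits=3)

Answer: 3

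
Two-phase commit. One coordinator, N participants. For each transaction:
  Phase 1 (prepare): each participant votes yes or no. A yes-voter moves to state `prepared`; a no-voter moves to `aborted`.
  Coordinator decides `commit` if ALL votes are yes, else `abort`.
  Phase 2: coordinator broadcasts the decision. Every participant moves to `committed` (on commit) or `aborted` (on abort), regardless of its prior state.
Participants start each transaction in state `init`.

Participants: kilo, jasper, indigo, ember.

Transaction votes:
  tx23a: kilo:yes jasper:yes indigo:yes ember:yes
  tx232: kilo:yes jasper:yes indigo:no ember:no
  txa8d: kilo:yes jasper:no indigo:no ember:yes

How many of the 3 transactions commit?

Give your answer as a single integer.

Answer: 1

Derivation:
tx23a: all yes -> commit (commits=1)
tx232: no from indigo, ember -> abort (commits=1)
txa8d: no from jasper, indigo -> abort (commits=1)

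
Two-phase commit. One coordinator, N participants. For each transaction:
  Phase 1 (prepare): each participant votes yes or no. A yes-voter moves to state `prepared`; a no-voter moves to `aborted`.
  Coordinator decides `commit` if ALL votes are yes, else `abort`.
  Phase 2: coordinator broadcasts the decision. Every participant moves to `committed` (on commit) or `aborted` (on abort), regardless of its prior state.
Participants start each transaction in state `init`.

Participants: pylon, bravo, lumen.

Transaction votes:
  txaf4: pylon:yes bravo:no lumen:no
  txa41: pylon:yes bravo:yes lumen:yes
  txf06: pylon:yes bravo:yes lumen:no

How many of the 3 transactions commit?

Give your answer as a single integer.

txaf4: no from bravo, lumen -> abort (commits=0)
txa41: all yes -> commit (commits=1)
txf06: no from lumen -> abort (commits=1)

Answer: 1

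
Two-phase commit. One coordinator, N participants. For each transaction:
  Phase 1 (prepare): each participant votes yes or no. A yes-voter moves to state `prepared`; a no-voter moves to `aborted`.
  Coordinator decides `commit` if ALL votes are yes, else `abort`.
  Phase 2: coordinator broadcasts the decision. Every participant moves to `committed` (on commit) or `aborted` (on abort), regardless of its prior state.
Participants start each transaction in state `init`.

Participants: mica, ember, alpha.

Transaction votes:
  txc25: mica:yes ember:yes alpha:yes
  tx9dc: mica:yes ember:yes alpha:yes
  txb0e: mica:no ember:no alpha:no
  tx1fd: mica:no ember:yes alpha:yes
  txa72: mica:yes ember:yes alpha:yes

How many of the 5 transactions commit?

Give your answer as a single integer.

Answer: 3

Derivation:
txc25: all yes -> commit (commits=1)
tx9dc: all yes -> commit (commits=2)
txb0e: no from mica, ember, alpha -> abort (commits=2)
tx1fd: no from mica -> abort (commits=2)
txa72: all yes -> commit (commits=3)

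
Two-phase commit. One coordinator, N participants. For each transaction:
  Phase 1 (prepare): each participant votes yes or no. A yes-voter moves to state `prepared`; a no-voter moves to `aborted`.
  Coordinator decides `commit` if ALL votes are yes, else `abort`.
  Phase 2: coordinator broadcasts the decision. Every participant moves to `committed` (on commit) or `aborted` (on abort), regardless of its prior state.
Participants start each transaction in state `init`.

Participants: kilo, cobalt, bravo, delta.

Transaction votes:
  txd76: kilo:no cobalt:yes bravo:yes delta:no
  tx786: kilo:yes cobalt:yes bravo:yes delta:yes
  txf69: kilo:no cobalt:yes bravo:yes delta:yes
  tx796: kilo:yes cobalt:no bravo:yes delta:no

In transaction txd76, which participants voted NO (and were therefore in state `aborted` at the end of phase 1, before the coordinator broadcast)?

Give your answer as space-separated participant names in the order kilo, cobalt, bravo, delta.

Answer: kilo delta

Derivation:
Txn txd76 phase 1: kilo no -> aborted; cobalt yes -> prepared; bravo yes -> prepared; delta no -> aborted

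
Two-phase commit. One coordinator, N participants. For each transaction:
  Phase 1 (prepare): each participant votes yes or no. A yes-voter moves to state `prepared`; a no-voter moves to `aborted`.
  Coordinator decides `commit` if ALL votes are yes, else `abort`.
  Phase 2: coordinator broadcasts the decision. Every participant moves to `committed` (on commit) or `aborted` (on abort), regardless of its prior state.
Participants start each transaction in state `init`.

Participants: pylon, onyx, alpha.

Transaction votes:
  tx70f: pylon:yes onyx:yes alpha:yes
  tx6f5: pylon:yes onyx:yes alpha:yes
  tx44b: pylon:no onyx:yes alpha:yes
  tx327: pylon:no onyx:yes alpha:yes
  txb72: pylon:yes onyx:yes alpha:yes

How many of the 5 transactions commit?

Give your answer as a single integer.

Answer: 3

Derivation:
tx70f: all yes -> commit (commits=1)
tx6f5: all yes -> commit (commits=2)
tx44b: no from pylon -> abort (commits=2)
tx327: no from pylon -> abort (commits=2)
txb72: all yes -> commit (commits=3)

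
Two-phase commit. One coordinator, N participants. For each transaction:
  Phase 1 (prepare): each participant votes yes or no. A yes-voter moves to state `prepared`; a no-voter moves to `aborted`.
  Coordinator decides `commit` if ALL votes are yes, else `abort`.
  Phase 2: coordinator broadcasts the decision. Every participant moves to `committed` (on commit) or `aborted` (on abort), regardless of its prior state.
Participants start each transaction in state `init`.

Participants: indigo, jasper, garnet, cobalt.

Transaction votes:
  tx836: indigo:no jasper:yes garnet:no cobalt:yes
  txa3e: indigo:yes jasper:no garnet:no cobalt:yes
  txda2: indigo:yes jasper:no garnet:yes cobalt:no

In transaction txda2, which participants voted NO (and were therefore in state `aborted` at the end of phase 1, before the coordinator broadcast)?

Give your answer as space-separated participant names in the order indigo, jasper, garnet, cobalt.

Answer: jasper cobalt

Derivation:
Txn txda2 phase 1: indigo yes -> prepared; jasper no -> aborted; garnet yes -> prepared; cobalt no -> aborted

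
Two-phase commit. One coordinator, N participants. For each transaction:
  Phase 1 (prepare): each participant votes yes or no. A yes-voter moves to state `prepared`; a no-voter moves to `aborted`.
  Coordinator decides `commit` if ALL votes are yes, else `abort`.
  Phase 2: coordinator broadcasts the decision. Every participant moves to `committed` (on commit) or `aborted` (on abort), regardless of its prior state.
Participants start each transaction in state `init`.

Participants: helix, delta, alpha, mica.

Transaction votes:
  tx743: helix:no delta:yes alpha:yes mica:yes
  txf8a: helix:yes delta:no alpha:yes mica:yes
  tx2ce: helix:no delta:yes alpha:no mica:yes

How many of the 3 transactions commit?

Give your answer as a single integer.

tx743: no from helix -> abort (commits=0)
txf8a: no from delta -> abort (commits=0)
tx2ce: no from helix, alpha -> abort (commits=0)

Answer: 0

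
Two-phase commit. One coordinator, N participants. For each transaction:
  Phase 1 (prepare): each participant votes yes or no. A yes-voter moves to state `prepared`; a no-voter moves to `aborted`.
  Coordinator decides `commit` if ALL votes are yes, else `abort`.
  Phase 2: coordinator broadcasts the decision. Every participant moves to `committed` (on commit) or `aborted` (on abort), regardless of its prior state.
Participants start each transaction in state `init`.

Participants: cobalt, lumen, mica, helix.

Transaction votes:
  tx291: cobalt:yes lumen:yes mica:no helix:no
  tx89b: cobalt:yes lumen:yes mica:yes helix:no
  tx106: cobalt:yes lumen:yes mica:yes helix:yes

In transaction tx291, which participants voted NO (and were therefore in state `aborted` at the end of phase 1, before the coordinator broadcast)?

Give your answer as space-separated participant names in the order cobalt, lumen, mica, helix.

Txn tx291 phase 1: cobalt yes -> prepared; lumen yes -> prepared; mica no -> aborted; helix no -> aborted

Answer: mica helix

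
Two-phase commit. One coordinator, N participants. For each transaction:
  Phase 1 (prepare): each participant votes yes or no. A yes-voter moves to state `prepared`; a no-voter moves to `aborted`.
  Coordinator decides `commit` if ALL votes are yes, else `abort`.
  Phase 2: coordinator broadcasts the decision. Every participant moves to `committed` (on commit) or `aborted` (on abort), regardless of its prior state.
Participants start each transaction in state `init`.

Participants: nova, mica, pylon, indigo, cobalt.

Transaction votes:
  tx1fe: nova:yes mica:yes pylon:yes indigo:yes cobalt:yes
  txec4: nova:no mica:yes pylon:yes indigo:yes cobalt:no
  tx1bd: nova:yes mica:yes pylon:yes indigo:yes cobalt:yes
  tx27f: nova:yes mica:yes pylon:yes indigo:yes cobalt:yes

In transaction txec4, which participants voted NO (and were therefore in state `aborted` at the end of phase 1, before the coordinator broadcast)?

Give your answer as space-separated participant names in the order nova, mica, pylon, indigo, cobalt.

Txn txec4 phase 1: nova no -> aborted; mica yes -> prepared; pylon yes -> prepared; indigo yes -> prepared; cobalt no -> aborted

Answer: nova cobalt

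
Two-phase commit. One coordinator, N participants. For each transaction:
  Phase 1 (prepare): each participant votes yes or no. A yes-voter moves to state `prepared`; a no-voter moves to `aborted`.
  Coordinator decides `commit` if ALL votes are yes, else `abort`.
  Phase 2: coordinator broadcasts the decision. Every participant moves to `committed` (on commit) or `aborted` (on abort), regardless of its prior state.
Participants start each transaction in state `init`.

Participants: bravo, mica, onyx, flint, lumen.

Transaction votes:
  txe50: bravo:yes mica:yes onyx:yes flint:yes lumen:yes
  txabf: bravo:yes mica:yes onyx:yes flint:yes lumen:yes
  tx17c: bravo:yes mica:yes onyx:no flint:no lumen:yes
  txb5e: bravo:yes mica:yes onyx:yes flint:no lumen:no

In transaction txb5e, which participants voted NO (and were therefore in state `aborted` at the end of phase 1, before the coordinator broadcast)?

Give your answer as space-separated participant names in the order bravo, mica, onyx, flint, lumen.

Answer: flint lumen

Derivation:
Txn txb5e phase 1: bravo yes -> prepared; mica yes -> prepared; onyx yes -> prepared; flint no -> aborted; lumen no -> aborted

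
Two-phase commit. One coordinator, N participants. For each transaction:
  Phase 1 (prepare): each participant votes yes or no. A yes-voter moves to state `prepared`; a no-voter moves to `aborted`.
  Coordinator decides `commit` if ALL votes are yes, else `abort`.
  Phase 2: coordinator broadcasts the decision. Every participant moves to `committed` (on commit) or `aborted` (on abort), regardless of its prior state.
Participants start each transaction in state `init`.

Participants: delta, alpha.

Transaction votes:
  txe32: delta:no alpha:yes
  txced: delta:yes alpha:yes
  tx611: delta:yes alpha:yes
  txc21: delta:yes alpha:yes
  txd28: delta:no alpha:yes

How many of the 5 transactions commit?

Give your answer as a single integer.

txe32: no from delta -> abort (commits=0)
txced: all yes -> commit (commits=1)
tx611: all yes -> commit (commits=2)
txc21: all yes -> commit (commits=3)
txd28: no from delta -> abort (commits=3)

Answer: 3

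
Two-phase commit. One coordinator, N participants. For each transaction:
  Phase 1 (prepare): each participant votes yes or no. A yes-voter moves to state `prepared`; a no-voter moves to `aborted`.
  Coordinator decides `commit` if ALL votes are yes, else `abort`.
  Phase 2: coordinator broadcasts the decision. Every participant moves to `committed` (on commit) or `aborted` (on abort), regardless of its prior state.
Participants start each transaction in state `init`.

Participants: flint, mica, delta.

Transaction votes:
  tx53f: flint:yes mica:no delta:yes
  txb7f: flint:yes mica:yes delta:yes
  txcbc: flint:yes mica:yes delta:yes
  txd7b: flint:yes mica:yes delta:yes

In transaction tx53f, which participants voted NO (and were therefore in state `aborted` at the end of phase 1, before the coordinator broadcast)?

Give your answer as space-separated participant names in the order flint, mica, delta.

Txn tx53f phase 1: flint yes -> prepared; mica no -> aborted; delta yes -> prepared

Answer: mica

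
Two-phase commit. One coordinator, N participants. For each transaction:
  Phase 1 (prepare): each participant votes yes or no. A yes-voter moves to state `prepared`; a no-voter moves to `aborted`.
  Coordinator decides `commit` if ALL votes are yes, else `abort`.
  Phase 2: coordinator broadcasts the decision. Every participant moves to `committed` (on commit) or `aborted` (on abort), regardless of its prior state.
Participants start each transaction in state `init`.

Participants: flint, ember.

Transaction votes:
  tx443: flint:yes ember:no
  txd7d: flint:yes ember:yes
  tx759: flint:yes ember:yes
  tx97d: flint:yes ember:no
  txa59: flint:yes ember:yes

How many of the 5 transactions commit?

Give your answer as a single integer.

tx443: no from ember -> abort (commits=0)
txd7d: all yes -> commit (commits=1)
tx759: all yes -> commit (commits=2)
tx97d: no from ember -> abort (commits=2)
txa59: all yes -> commit (commits=3)

Answer: 3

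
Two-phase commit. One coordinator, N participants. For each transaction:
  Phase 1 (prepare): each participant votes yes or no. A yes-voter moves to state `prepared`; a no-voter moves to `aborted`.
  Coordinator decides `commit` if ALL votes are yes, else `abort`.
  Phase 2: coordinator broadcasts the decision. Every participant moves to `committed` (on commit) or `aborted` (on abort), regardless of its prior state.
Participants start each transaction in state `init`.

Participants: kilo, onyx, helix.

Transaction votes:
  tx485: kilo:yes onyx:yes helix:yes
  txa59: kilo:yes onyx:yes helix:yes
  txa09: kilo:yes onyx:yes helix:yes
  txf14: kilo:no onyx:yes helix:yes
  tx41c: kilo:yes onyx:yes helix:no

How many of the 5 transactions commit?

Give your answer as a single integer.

Answer: 3

Derivation:
tx485: all yes -> commit (commits=1)
txa59: all yes -> commit (commits=2)
txa09: all yes -> commit (commits=3)
txf14: no from kilo -> abort (commits=3)
tx41c: no from helix -> abort (commits=3)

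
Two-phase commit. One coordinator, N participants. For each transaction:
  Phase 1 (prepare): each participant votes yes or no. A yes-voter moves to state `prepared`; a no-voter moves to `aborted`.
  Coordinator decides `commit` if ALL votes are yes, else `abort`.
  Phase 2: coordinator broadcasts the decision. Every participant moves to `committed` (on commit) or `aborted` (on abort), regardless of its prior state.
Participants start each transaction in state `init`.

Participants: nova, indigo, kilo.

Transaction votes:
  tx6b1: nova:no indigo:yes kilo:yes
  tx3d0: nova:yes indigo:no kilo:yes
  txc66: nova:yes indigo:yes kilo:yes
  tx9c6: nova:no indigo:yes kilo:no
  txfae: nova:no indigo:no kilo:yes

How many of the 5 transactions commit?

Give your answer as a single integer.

Answer: 1

Derivation:
tx6b1: no from nova -> abort (commits=0)
tx3d0: no from indigo -> abort (commits=0)
txc66: all yes -> commit (commits=1)
tx9c6: no from nova, kilo -> abort (commits=1)
txfae: no from nova, indigo -> abort (commits=1)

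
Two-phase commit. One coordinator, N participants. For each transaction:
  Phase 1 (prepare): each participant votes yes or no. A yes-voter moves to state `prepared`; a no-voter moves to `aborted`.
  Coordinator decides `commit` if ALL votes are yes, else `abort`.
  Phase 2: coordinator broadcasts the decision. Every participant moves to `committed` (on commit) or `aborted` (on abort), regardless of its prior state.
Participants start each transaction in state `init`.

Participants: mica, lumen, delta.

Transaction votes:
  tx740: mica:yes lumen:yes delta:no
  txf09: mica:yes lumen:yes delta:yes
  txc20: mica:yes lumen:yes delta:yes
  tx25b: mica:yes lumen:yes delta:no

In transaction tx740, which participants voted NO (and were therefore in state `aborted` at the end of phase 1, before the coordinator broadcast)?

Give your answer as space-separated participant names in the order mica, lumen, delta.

Txn tx740 phase 1: mica yes -> prepared; lumen yes -> prepared; delta no -> aborted

Answer: delta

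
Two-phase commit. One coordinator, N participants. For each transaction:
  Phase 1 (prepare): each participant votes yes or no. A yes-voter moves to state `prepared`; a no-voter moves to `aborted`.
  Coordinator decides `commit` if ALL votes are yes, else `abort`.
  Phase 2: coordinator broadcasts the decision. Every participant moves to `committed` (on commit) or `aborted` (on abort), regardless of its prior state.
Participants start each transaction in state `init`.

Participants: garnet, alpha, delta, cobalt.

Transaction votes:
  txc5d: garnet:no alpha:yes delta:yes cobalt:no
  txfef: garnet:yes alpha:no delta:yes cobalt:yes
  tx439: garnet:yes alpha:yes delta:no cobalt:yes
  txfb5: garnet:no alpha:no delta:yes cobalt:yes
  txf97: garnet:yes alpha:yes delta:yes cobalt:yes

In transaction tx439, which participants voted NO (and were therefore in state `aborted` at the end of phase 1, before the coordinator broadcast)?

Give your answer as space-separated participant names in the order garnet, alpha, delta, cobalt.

Txn tx439 phase 1: garnet yes -> prepared; alpha yes -> prepared; delta no -> aborted; cobalt yes -> prepared

Answer: delta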